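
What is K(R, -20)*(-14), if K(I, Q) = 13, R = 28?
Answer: -182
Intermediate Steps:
K(R, -20)*(-14) = 13*(-14) = -182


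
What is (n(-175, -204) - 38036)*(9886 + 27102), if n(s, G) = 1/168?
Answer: -8441252087/6 ≈ -1.4069e+9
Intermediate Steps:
n(s, G) = 1/168
(n(-175, -204) - 38036)*(9886 + 27102) = (1/168 - 38036)*(9886 + 27102) = -6390047/168*36988 = -8441252087/6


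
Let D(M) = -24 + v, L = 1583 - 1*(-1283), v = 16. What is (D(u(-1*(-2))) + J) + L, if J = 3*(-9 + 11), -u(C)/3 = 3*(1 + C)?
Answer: 2864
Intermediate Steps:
u(C) = -9 - 9*C (u(C) = -9*(1 + C) = -3*(3 + 3*C) = -9 - 9*C)
L = 2866 (L = 1583 + 1283 = 2866)
D(M) = -8 (D(M) = -24 + 16 = -8)
J = 6 (J = 3*2 = 6)
(D(u(-1*(-2))) + J) + L = (-8 + 6) + 2866 = -2 + 2866 = 2864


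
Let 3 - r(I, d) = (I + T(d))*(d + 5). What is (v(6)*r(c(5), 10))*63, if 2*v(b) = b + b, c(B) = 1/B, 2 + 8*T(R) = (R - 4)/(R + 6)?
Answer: 36855/32 ≈ 1151.7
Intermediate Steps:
T(R) = -¼ + (-4 + R)/(8*(6 + R)) (T(R) = -¼ + ((R - 4)/(R + 6))/8 = -¼ + ((-4 + R)/(6 + R))/8 = -¼ + (-4 + R)/(8*(6 + R)))
c(B) = 1/B
v(b) = b (v(b) = (b + b)/2 = (2*b)/2 = b)
r(I, d) = 3 - (5 + d)*(I + (-16 - d)/(8*(6 + d))) (r(I, d) = 3 - (I + (-16 - d)/(8*(6 + d)))*(d + 5) = 3 - (I + (-16 - d)/(8*(6 + d)))*(5 + d) = 3 - (5 + d)*(I + (-16 - d)/(8*(6 + d))))
(v(6)*r(c(5), 10))*63 = (6*((80 + 5*10 + 10*(16 + 10) + 8*(6 + 10)*(3 - 5/5 - 1*10/5))/(8*(6 + 10))))*63 = (6*((⅛)*(80 + 50 + 10*26 + 8*16*(3 - 5*⅕ - 1*⅕*10))/16))*63 = (6*((⅛)*(1/16)*(80 + 50 + 260 + 8*16*(3 - 1 - 2))))*63 = (6*((⅛)*(1/16)*(80 + 50 + 260 + 8*16*0)))*63 = (6*((⅛)*(1/16)*(80 + 50 + 260 + 0)))*63 = (6*((⅛)*(1/16)*390))*63 = (6*(195/64))*63 = (585/32)*63 = 36855/32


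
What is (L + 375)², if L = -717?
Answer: 116964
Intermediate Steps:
(L + 375)² = (-717 + 375)² = (-342)² = 116964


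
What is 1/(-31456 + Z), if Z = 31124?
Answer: -1/332 ≈ -0.0030120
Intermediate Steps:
1/(-31456 + Z) = 1/(-31456 + 31124) = 1/(-332) = -1/332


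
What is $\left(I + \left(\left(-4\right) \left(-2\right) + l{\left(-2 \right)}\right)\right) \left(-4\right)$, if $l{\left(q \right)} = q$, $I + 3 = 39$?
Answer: $-168$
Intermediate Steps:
$I = 36$ ($I = -3 + 39 = 36$)
$\left(I + \left(\left(-4\right) \left(-2\right) + l{\left(-2 \right)}\right)\right) \left(-4\right) = \left(36 - -6\right) \left(-4\right) = \left(36 + \left(8 - 2\right)\right) \left(-4\right) = \left(36 + 6\right) \left(-4\right) = 42 \left(-4\right) = -168$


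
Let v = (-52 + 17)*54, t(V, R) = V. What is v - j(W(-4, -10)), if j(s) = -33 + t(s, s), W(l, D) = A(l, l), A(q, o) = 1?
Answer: -1858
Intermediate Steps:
W(l, D) = 1
v = -1890 (v = -35*54 = -1890)
j(s) = -33 + s
v - j(W(-4, -10)) = -1890 - (-33 + 1) = -1890 - 1*(-32) = -1890 + 32 = -1858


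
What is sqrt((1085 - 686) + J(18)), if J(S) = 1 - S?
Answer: sqrt(382) ≈ 19.545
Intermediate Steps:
sqrt((1085 - 686) + J(18)) = sqrt((1085 - 686) + (1 - 1*18)) = sqrt(399 + (1 - 18)) = sqrt(399 - 17) = sqrt(382)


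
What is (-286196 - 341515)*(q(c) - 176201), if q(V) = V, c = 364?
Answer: 110374819107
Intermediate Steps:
(-286196 - 341515)*(q(c) - 176201) = (-286196 - 341515)*(364 - 176201) = -627711*(-175837) = 110374819107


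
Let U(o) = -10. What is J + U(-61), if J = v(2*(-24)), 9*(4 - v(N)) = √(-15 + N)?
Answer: -6 - I*√7/3 ≈ -6.0 - 0.88192*I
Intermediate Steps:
v(N) = 4 - √(-15 + N)/9
J = 4 - I*√7/3 (J = 4 - √(-15 + 2*(-24))/9 = 4 - √(-15 - 48)/9 = 4 - I*√7/3 ≈ 4.0 - 0.88192*I)
J + U(-61) = (4 - I*√7/3) - 10 = -6 - I*√7/3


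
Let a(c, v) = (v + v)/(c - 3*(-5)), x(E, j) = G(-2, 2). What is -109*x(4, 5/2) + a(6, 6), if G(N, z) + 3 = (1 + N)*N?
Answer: 767/7 ≈ 109.57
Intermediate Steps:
G(N, z) = -3 + N*(1 + N) (G(N, z) = -3 + (1 + N)*N = -3 + N*(1 + N))
x(E, j) = -1 (x(E, j) = -3 - 2 + (-2)² = -3 - 2 + 4 = -1)
a(c, v) = 2*v/(15 + c) (a(c, v) = (2*v)/(c + 15) = (2*v)/(15 + c) = 2*v/(15 + c))
-109*x(4, 5/2) + a(6, 6) = -109*(-1) + 2*6/(15 + 6) = 109 + 2*6/21 = 109 + 2*6*(1/21) = 109 + 4/7 = 767/7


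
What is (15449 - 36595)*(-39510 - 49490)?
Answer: 1881994000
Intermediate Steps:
(15449 - 36595)*(-39510 - 49490) = -21146*(-89000) = 1881994000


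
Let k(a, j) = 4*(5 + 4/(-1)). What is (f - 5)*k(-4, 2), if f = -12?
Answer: -68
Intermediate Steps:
k(a, j) = 4 (k(a, j) = 4*(5 + 4*(-1)) = 4*(5 - 4) = 4*1 = 4)
(f - 5)*k(-4, 2) = (-12 - 5)*4 = -17*4 = -68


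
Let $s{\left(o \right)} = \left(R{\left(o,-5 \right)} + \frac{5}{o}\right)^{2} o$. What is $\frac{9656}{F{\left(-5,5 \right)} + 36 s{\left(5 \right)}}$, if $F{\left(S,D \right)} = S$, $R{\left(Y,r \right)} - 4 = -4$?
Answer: $\frac{9656}{175} \approx 55.177$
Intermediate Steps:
$R{\left(Y,r \right)} = 0$ ($R{\left(Y,r \right)} = 4 - 4 = 0$)
$s{\left(o \right)} = \frac{25}{o}$ ($s{\left(o \right)} = \left(0 + \frac{5}{o}\right)^{2} o = \left(\frac{5}{o}\right)^{2} o = \frac{25}{o^{2}} o = \frac{25}{o}$)
$\frac{9656}{F{\left(-5,5 \right)} + 36 s{\left(5 \right)}} = \frac{9656}{-5 + 36 \cdot \frac{25}{5}} = \frac{9656}{-5 + 36 \cdot 25 \cdot \frac{1}{5}} = \frac{9656}{-5 + 36 \cdot 5} = \frac{9656}{-5 + 180} = \frac{9656}{175}$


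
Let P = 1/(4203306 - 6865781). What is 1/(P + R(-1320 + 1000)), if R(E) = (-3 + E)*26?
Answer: -2662475/22359465051 ≈ -0.00011908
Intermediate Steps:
R(E) = -78 + 26*E
P = -1/2662475 (P = 1/(-2662475) = -1/2662475 ≈ -3.7559e-7)
1/(P + R(-1320 + 1000)) = 1/(-1/2662475 + (-78 + 26*(-1320 + 1000))) = 1/(-1/2662475 + (-78 + 26*(-320))) = 1/(-1/2662475 + (-78 - 8320)) = 1/(-1/2662475 - 8398) = 1/(-22359465051/2662475) = -2662475/22359465051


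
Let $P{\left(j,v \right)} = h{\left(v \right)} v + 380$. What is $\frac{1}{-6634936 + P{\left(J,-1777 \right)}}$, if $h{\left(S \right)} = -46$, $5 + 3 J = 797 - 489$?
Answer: $- \frac{1}{6552814} \approx -1.5261 \cdot 10^{-7}$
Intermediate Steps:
$J = 101$ ($J = - \frac{5}{3} + \frac{797 - 489}{3} = - \frac{5}{3} + \frac{1}{3} \cdot 308 = - \frac{5}{3} + \frac{308}{3} = 101$)
$P{\left(j,v \right)} = 380 - 46 v$ ($P{\left(j,v \right)} = - 46 v + 380 = 380 - 46 v$)
$\frac{1}{-6634936 + P{\left(J,-1777 \right)}} = \frac{1}{-6634936 + \left(380 - -81742\right)} = \frac{1}{-6634936 + \left(380 + 81742\right)} = \frac{1}{-6634936 + 82122} = \frac{1}{-6552814} = - \frac{1}{6552814}$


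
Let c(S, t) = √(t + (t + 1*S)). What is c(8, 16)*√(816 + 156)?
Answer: 36*√30 ≈ 197.18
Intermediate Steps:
c(S, t) = √(S + 2*t) (c(S, t) = √(t + (t + S)) = √(t + (S + t)) = √(S + 2*t))
c(8, 16)*√(816 + 156) = √(8 + 2*16)*√(816 + 156) = √(8 + 32)*√972 = √40*(18*√3) = (2*√10)*(18*√3) = 36*√30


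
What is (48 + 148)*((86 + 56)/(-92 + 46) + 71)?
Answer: 306152/23 ≈ 13311.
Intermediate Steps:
(48 + 148)*((86 + 56)/(-92 + 46) + 71) = 196*(142/(-46) + 71) = 196*(142*(-1/46) + 71) = 196*(-71/23 + 71) = 196*(1562/23) = 306152/23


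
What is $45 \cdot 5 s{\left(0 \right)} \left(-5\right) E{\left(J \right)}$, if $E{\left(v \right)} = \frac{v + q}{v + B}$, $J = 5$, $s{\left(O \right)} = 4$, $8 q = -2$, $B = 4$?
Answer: $-2375$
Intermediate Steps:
$q = - \frac{1}{4}$ ($q = \frac{1}{8} \left(-2\right) = - \frac{1}{4} \approx -0.25$)
$E{\left(v \right)} = \frac{- \frac{1}{4} + v}{4 + v}$ ($E{\left(v \right)} = \frac{v - \frac{1}{4}}{v + 4} = \frac{- \frac{1}{4} + v}{4 + v}$)
$45 \cdot 5 s{\left(0 \right)} \left(-5\right) E{\left(J \right)} = 45 \cdot 5 \cdot 4 \left(-5\right) \frac{- \frac{1}{4} + 5}{4 + 5} = 45 \cdot 20 \left(-5\right) \frac{1}{9} \cdot \frac{19}{4} = 45 \left(-100\right) \frac{1}{9} \cdot \frac{19}{4} = \left(-4500\right) \frac{19}{36} = -2375$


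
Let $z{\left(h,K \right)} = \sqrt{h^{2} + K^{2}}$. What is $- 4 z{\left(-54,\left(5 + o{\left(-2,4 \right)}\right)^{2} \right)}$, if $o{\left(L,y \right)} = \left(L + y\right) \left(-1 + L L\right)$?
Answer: $- 4 \sqrt{17557} \approx -530.01$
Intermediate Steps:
$o{\left(L,y \right)} = \left(-1 + L^{2}\right) \left(L + y\right)$ ($o{\left(L,y \right)} = \left(L + y\right) \left(-1 + L^{2}\right) = \left(-1 + L^{2}\right) \left(L + y\right)$)
$z{\left(h,K \right)} = \sqrt{K^{2} + h^{2}}$
$- 4 z{\left(-54,\left(5 + o{\left(-2,4 \right)}\right)^{2} \right)} = - 4 \sqrt{\left(\left(5 + \left(\left(-2\right)^{3} - -2 - 4 + 4 \left(-2\right)^{2}\right)\right)^{2}\right)^{2} + \left(-54\right)^{2}} = - 4 \sqrt{\left(\left(5 + \left(-8 + 2 - 4 + 4 \cdot 4\right)\right)^{2}\right)^{2} + 2916} = - 4 \sqrt{\left(\left(5 + \left(-8 + 2 - 4 + 16\right)\right)^{2}\right)^{2} + 2916} = - 4 \sqrt{\left(\left(5 + 6\right)^{2}\right)^{2} + 2916} = - 4 \sqrt{\left(11^{2}\right)^{2} + 2916} = - 4 \sqrt{121^{2} + 2916} = - 4 \sqrt{14641 + 2916} = - 4 \sqrt{17557}$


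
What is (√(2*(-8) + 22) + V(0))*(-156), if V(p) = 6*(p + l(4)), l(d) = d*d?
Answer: -14976 - 156*√6 ≈ -15358.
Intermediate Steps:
l(d) = d²
V(p) = 96 + 6*p (V(p) = 6*(p + 4²) = 6*(p + 16) = 6*(16 + p) = 96 + 6*p)
(√(2*(-8) + 22) + V(0))*(-156) = (√(2*(-8) + 22) + (96 + 6*0))*(-156) = (√(-16 + 22) + (96 + 0))*(-156) = (√6 + 96)*(-156) = (96 + √6)*(-156) = -14976 - 156*√6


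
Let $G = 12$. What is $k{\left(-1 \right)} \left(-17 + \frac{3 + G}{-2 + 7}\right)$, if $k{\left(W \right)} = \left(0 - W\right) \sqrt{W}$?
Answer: $- 14 i \approx - 14.0 i$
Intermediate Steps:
$k{\left(W \right)} = - W^{\frac{3}{2}}$ ($k{\left(W \right)} = - W \sqrt{W} = - W^{\frac{3}{2}}$)
$k{\left(-1 \right)} \left(-17 + \frac{3 + G}{-2 + 7}\right) = - \left(-1\right)^{\frac{3}{2}} \left(-17 + \frac{3 + 12}{-2 + 7}\right) = - \left(-1\right) i \left(-17 + \frac{15}{5}\right) = i \left(-17 + 15 \cdot \frac{1}{5}\right) = i \left(-17 + 3\right) = i \left(-14\right) = - 14 i$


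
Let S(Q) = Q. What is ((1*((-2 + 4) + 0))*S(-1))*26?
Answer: -52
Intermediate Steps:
((1*((-2 + 4) + 0))*S(-1))*26 = ((1*((-2 + 4) + 0))*(-1))*26 = ((1*(2 + 0))*(-1))*26 = ((1*2)*(-1))*26 = (2*(-1))*26 = -2*26 = -52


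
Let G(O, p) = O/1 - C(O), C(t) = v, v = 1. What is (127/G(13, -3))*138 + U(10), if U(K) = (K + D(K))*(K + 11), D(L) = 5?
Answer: 3551/2 ≈ 1775.5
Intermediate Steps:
C(t) = 1
G(O, p) = -1 + O (G(O, p) = O/1 - 1*1 = O*1 - 1 = O - 1 = -1 + O)
U(K) = (5 + K)*(11 + K) (U(K) = (K + 5)*(K + 11) = (5 + K)*(11 + K))
(127/G(13, -3))*138 + U(10) = (127/(-1 + 13))*138 + (55 + 10² + 16*10) = (127/12)*138 + (55 + 100 + 160) = (127*(1/12))*138 + 315 = (127/12)*138 + 315 = 2921/2 + 315 = 3551/2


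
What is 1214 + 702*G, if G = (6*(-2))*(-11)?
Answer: 93878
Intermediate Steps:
G = 132 (G = -12*(-11) = 132)
1214 + 702*G = 1214 + 702*132 = 1214 + 92664 = 93878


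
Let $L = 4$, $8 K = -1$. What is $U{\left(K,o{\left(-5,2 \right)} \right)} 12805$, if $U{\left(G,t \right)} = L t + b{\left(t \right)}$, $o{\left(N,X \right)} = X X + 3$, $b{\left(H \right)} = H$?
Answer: $448175$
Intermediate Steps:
$K = - \frac{1}{8}$ ($K = \frac{1}{8} \left(-1\right) = - \frac{1}{8} \approx -0.125$)
$o{\left(N,X \right)} = 3 + X^{2}$ ($o{\left(N,X \right)} = X^{2} + 3 = 3 + X^{2}$)
$U{\left(G,t \right)} = 5 t$ ($U{\left(G,t \right)} = 4 t + t = 5 t$)
$U{\left(K,o{\left(-5,2 \right)} \right)} 12805 = 5 \left(3 + 2^{2}\right) 12805 = 5 \left(3 + 4\right) 12805 = 5 \cdot 7 \cdot 12805 = 35 \cdot 12805 = 448175$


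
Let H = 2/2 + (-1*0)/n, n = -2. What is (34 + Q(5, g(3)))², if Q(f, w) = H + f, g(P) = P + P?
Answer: 1600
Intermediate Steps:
g(P) = 2*P
H = 1 (H = 2/2 - 1*0/(-2) = 2*(½) + 0*(-½) = 1 + 0 = 1)
Q(f, w) = 1 + f
(34 + Q(5, g(3)))² = (34 + (1 + 5))² = (34 + 6)² = 40² = 1600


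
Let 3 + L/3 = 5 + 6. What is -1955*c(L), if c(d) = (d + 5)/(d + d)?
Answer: -56695/48 ≈ -1181.1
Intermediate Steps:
L = 24 (L = -9 + 3*(5 + 6) = -9 + 3*11 = -9 + 33 = 24)
c(d) = (5 + d)/(2*d) (c(d) = (5 + d)/((2*d)) = (5 + d)*(1/(2*d)) = (5 + d)/(2*d))
-1955*c(L) = -1955*(5 + 24)/(2*24) = -1955*29/(2*24) = -1955*29/48 = -56695/48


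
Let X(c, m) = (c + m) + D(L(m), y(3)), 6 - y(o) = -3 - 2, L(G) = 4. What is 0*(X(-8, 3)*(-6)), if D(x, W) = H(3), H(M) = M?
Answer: 0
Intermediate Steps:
y(o) = 11 (y(o) = 6 - (-3 - 2) = 6 - 1*(-5) = 6 + 5 = 11)
D(x, W) = 3
X(c, m) = 3 + c + m (X(c, m) = (c + m) + 3 = 3 + c + m)
0*(X(-8, 3)*(-6)) = 0*((3 - 8 + 3)*(-6)) = 0*(-2*(-6)) = 0*12 = 0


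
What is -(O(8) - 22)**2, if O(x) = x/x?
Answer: -441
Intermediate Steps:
O(x) = 1
-(O(8) - 22)**2 = -(1 - 22)**2 = -1*(-21)**2 = -1*441 = -441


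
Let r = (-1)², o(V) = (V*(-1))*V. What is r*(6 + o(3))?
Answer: -3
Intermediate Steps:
o(V) = -V² (o(V) = (-V)*V = -V²)
r = 1
r*(6 + o(3)) = 1*(6 - 1*3²) = 1*(6 - 1*9) = 1*(6 - 9) = 1*(-3) = -3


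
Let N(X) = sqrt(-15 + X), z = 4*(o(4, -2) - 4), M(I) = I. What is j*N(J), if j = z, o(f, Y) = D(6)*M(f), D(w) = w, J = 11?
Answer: 160*I ≈ 160.0*I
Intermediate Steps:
o(f, Y) = 6*f
z = 80 (z = 4*(6*4 - 4) = 4*(24 - 4) = 4*20 = 80)
j = 80
j*N(J) = 80*sqrt(-15 + 11) = 80*sqrt(-4) = 80*(2*I) = 160*I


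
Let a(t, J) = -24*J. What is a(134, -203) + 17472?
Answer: 22344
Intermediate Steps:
a(134, -203) + 17472 = -24*(-203) + 17472 = 4872 + 17472 = 22344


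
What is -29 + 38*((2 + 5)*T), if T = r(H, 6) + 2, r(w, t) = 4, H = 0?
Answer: 1567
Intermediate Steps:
T = 6 (T = 4 + 2 = 6)
-29 + 38*((2 + 5)*T) = -29 + 38*((2 + 5)*6) = -29 + 38*(7*6) = -29 + 38*42 = -29 + 1596 = 1567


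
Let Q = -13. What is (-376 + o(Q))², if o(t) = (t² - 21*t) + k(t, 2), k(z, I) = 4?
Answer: 4900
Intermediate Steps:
o(t) = 4 + t² - 21*t (o(t) = (t² - 21*t) + 4 = 4 + t² - 21*t)
(-376 + o(Q))² = (-376 + (4 + (-13)² - 21*(-13)))² = (-376 + (4 + 169 + 273))² = (-376 + 446)² = 70² = 4900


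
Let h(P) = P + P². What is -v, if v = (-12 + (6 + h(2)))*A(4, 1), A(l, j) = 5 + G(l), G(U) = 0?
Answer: 0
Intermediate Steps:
A(l, j) = 5 (A(l, j) = 5 + 0 = 5)
v = 0 (v = (-12 + (6 + 2*(1 + 2)))*5 = (-12 + (6 + 2*3))*5 = (-12 + (6 + 6))*5 = (-12 + 12)*5 = 0*5 = 0)
-v = -1*0 = 0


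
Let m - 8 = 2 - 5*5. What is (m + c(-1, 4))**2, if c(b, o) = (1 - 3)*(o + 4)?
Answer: 961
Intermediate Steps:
c(b, o) = -8 - 2*o (c(b, o) = -2*(4 + o) = -8 - 2*o)
m = -15 (m = 8 + (2 - 5*5) = 8 + (2 - 25) = 8 - 23 = -15)
(m + c(-1, 4))**2 = (-15 + (-8 - 2*4))**2 = (-15 + (-8 - 8))**2 = (-15 - 16)**2 = (-31)**2 = 961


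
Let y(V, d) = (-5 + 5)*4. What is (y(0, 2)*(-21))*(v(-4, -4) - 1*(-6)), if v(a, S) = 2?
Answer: 0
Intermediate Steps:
y(V, d) = 0 (y(V, d) = 0*4 = 0)
(y(0, 2)*(-21))*(v(-4, -4) - 1*(-6)) = (0*(-21))*(2 - 1*(-6)) = 0*(2 + 6) = 0*8 = 0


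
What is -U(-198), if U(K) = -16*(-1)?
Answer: -16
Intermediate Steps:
U(K) = 16
-U(-198) = -1*16 = -16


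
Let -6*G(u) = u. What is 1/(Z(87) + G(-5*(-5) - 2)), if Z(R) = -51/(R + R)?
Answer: -87/359 ≈ -0.24234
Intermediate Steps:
G(u) = -u/6
Z(R) = -51/(2*R) (Z(R) = -51*1/(2*R) = -51/(2*R))
1/(Z(87) + G(-5*(-5) - 2)) = 1/(-51/2/87 - (-5*(-5) - 2)/6) = 1/(-51/2*1/87 - (25 - 2)/6) = 1/(-17/58 - ⅙*23) = 1/(-17/58 - 23/6) = 1/(-359/87) = -87/359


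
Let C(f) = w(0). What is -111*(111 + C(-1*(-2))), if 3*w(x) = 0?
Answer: -12321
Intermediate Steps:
w(x) = 0 (w(x) = (1/3)*0 = 0)
C(f) = 0
-111*(111 + C(-1*(-2))) = -111*(111 + 0) = -111*111 = -12321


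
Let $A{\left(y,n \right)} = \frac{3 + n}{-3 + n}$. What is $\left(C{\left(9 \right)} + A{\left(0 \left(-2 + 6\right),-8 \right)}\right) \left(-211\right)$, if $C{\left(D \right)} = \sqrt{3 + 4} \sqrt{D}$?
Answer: $- \frac{1055}{11} - 633 \sqrt{7} \approx -1770.7$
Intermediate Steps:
$C{\left(D \right)} = \sqrt{7} \sqrt{D}$
$A{\left(y,n \right)} = \frac{3 + n}{-3 + n}$
$\left(C{\left(9 \right)} + A{\left(0 \left(-2 + 6\right),-8 \right)}\right) \left(-211\right) = \left(\sqrt{7} \sqrt{9} + \frac{3 - 8}{-3 - 8}\right) \left(-211\right) = \left(\sqrt{7} \cdot 3 + \frac{1}{-11} \left(-5\right)\right) \left(-211\right) = \left(3 \sqrt{7} - - \frac{5}{11}\right) \left(-211\right) = \left(3 \sqrt{7} + \frac{5}{11}\right) \left(-211\right) = \left(\frac{5}{11} + 3 \sqrt{7}\right) \left(-211\right) = - \frac{1055}{11} - 633 \sqrt{7}$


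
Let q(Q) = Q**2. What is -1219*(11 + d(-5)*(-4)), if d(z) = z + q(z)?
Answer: 84111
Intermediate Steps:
d(z) = z + z**2
-1219*(11 + d(-5)*(-4)) = -1219*(11 - 5*(1 - 5)*(-4)) = -1219*(11 - 5*(-4)*(-4)) = -1219*(11 + 20*(-4)) = -1219*(11 - 80) = -1219*(-69) = 84111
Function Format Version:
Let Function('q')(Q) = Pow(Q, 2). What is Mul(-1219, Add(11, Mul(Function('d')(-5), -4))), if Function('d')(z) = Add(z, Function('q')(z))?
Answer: 84111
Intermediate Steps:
Function('d')(z) = Add(z, Pow(z, 2))
Mul(-1219, Add(11, Mul(Function('d')(-5), -4))) = Mul(-1219, Add(11, Mul(Mul(-5, Add(1, -5)), -4))) = Mul(-1219, Add(11, Mul(Mul(-5, -4), -4))) = Mul(-1219, Add(11, Mul(20, -4))) = Mul(-1219, Add(11, -80)) = Mul(-1219, -69) = 84111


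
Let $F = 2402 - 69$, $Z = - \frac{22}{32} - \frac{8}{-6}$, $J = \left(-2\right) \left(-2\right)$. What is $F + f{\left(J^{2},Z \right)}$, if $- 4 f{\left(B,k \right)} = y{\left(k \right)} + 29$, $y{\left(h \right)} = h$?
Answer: $\frac{446513}{192} \approx 2325.6$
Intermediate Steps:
$J = 4$
$Z = \frac{31}{48}$ ($Z = \left(-22\right) \frac{1}{32} - - \frac{4}{3} = - \frac{11}{16} + \frac{4}{3} = \frac{31}{48} \approx 0.64583$)
$f{\left(B,k \right)} = - \frac{29}{4} - \frac{k}{4}$ ($f{\left(B,k \right)} = - \frac{k + 29}{4} = - \frac{29 + k}{4} = - \frac{29}{4} - \frac{k}{4}$)
$F = 2333$ ($F = 2402 - 69 = 2333$)
$F + f{\left(J^{2},Z \right)} = 2333 - \frac{1423}{192} = \frac{446513}{192}$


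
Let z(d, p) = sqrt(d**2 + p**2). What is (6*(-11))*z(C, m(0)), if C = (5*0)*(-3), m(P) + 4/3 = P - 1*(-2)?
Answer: -44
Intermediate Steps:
m(P) = 2/3 + P (m(P) = -4/3 + (P - 1*(-2)) = -4/3 + (P + 2) = -4/3 + (2 + P) = 2/3 + P)
C = 0 (C = 0*(-3) = 0)
(6*(-11))*z(C, m(0)) = (6*(-11))*sqrt(0**2 + (2/3 + 0)**2) = -66*sqrt(0 + (2/3)**2) = -66*sqrt(0 + 4/9) = -66*sqrt(4/9) = -66*2/3 = -44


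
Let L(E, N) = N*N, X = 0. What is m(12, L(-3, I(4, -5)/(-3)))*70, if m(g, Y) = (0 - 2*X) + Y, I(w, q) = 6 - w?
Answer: 280/9 ≈ 31.111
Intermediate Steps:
L(E, N) = N**2
m(g, Y) = Y (m(g, Y) = (0 - 2*0) + Y = (0 + 0) + Y = 0 + Y = Y)
m(12, L(-3, I(4, -5)/(-3)))*70 = ((6 - 1*4)/(-3))**2*70 = ((6 - 4)*(-1/3))**2*70 = (2*(-1/3))**2*70 = (-2/3)**2*70 = (4/9)*70 = 280/9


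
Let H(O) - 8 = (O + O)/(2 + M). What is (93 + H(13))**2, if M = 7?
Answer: 874225/81 ≈ 10793.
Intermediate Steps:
H(O) = 8 + 2*O/9 (H(O) = 8 + (O + O)/(2 + 7) = 8 + (2*O)/9 = 8 + (2*O)*(1/9) = 8 + 2*O/9)
(93 + H(13))**2 = (93 + (8 + (2/9)*13))**2 = (93 + (8 + 26/9))**2 = (93 + 98/9)**2 = (935/9)**2 = 874225/81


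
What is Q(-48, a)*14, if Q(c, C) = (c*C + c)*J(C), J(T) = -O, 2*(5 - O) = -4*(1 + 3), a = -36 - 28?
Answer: -550368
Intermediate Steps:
a = -64
O = 13 (O = 5 - (-2)*(1 + 3) = 5 - (-2)*4 = 5 - ½*(-16) = 5 + 8 = 13)
J(T) = -13 (J(T) = -1*13 = -13)
Q(c, C) = -13*c - 13*C*c (Q(c, C) = (c*C + c)*(-13) = (C*c + c)*(-13) = (c + C*c)*(-13) = -13*c - 13*C*c)
Q(-48, a)*14 = -13*(-48)*(1 - 64)*14 = -13*(-48)*(-63)*14 = -39312*14 = -550368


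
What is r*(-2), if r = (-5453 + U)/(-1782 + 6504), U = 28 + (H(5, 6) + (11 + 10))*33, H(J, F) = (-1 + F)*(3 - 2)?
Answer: 4567/2361 ≈ 1.9343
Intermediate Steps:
H(J, F) = -1 + F (H(J, F) = (-1 + F)*1 = -1 + F)
U = 886 (U = 28 + ((-1 + 6) + (11 + 10))*33 = 28 + (5 + 21)*33 = 28 + 26*33 = 28 + 858 = 886)
r = -4567/4722 (r = (-5453 + 886)/(-1782 + 6504) = -4567/4722 ≈ -0.96717)
r*(-2) = -4567/4722*(-2) = 4567/2361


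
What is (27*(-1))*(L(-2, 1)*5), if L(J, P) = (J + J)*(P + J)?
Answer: -540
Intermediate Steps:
L(J, P) = 2*J*(J + P) (L(J, P) = (2*J)*(J + P) = 2*J*(J + P))
(27*(-1))*(L(-2, 1)*5) = (27*(-1))*((2*(-2)*(-2 + 1))*5) = -27*2*(-2)*(-1)*5 = -108*5 = -27*20 = -540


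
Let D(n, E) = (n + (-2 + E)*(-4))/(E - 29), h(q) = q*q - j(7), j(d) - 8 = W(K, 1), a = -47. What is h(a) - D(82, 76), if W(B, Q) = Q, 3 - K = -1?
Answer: 103614/47 ≈ 2204.6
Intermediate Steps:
K = 4 (K = 3 - 1*(-1) = 3 + 1 = 4)
j(d) = 9 (j(d) = 8 + 1 = 9)
h(q) = -9 + q² (h(q) = q*q - 1*9 = q² - 9 = -9 + q²)
D(n, E) = (8 + n - 4*E)/(-29 + E) (D(n, E) = (n + (8 - 4*E))/(-29 + E) = (8 + n - 4*E)/(-29 + E))
h(a) - D(82, 76) = (-9 + (-47)²) - (8 + 82 - 4*76)/(-29 + 76) = (-9 + 2209) - (8 + 82 - 304)/47 = 2200 - (-214)/47 = 2200 - 1*(-214/47) = 2200 + 214/47 = 103614/47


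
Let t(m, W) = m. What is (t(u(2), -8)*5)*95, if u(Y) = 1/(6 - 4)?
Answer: 475/2 ≈ 237.50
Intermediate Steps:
u(Y) = 1/2
(t(u(2), -8)*5)*95 = ((1/2)*5)*95 = (5/2)*95 = 475/2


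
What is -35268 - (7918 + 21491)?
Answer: -64677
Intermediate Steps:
-35268 - (7918 + 21491) = -35268 - 1*29409 = -35268 - 29409 = -64677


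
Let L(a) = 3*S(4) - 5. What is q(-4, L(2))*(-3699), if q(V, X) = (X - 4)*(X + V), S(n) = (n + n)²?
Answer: -123875811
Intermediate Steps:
S(n) = 4*n² (S(n) = (2*n)² = 4*n²)
L(a) = 187 (L(a) = 3*(4*4²) - 5 = 3*(4*16) - 5 = 3*64 - 5 = 192 - 5 = 187)
q(V, X) = (-4 + X)*(V + X)
q(-4, L(2))*(-3699) = (187² - 4*(-4) - 4*187 - 4*187)*(-3699) = (34969 + 16 - 748 - 748)*(-3699) = 33489*(-3699) = -123875811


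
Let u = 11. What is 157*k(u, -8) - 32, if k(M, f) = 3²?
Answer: 1381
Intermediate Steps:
k(M, f) = 9
157*k(u, -8) - 32 = 157*9 - 32 = 1413 - 32 = 1381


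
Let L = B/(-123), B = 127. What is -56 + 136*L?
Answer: -24160/123 ≈ -196.42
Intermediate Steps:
L = -127/123 (L = 127/(-123) = 127*(-1/123) = -127/123 ≈ -1.0325)
-56 + 136*L = -56 + 136*(-127/123) = -56 - 17272/123 = -24160/123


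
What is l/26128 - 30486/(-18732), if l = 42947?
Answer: 133418451/40785808 ≈ 3.2712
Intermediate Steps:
l/26128 - 30486/(-18732) = 42947/26128 - 30486/(-18732) = 42947*(1/26128) - 30486*(-1/18732) = 42947/26128 + 5081/3122 = 133418451/40785808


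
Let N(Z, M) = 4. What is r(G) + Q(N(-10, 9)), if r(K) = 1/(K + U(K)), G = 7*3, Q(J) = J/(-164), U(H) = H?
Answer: -1/1722 ≈ -0.00058072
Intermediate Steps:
Q(J) = -J/164 (Q(J) = J*(-1/164) = -J/164)
G = 21
r(K) = 1/(2*K) (r(K) = 1/(K + K) = 1/(2*K))
r(G) + Q(N(-10, 9)) = (1/2)/21 - 1/164*4 = (1/2)*(1/21) - 1/41 = 1/42 - 1/41 = -1/1722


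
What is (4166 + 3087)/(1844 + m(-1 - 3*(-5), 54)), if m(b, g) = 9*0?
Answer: 7253/1844 ≈ 3.9333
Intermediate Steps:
m(b, g) = 0
(4166 + 3087)/(1844 + m(-1 - 3*(-5), 54)) = (4166 + 3087)/(1844 + 0) = 7253/1844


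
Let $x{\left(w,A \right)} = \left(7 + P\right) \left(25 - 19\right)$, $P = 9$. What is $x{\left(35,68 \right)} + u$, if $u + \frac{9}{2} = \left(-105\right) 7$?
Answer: $- \frac{1287}{2} \approx -643.5$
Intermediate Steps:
$x{\left(w,A \right)} = 96$ ($x{\left(w,A \right)} = \left(7 + 9\right) \left(25 - 19\right) = 16 \cdot 6 = 96$)
$u = - \frac{1479}{2}$ ($u = - \frac{9}{2} - 735 = - \frac{1479}{2} \approx -739.5$)
$x{\left(35,68 \right)} + u = 96 - \frac{1479}{2} = - \frac{1287}{2}$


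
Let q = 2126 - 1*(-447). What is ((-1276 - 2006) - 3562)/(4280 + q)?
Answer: -6844/6853 ≈ -0.99869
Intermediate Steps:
q = 2573 (q = 2126 + 447 = 2573)
((-1276 - 2006) - 3562)/(4280 + q) = ((-1276 - 2006) - 3562)/(4280 + 2573) = (-3282 - 3562)/6853 = -6844*1/6853 = -6844/6853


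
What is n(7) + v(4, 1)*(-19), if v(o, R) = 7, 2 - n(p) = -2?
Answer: -129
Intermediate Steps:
n(p) = 4 (n(p) = 2 - 1*(-2) = 2 + 2 = 4)
n(7) + v(4, 1)*(-19) = 4 + 7*(-19) = 4 - 133 = -129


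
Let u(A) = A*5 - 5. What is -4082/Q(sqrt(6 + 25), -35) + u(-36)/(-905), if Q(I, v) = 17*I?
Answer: 37/181 - 4082*sqrt(31)/527 ≈ -42.922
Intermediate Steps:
u(A) = -5 + 5*A (u(A) = 5*A - 5 = -5 + 5*A)
-4082/Q(sqrt(6 + 25), -35) + u(-36)/(-905) = -4082*1/(17*sqrt(6 + 25)) + (-5 + 5*(-36))/(-905) = -4082*sqrt(31)/527 + (-5 - 180)*(-1/905) = -4082*sqrt(31)/527 - 185*(-1/905) = -4082*sqrt(31)/527 + 37/181 = 37/181 - 4082*sqrt(31)/527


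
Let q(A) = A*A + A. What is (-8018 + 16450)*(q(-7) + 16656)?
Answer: 140797536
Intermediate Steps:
q(A) = A + A² (q(A) = A² + A = A + A²)
(-8018 + 16450)*(q(-7) + 16656) = (-8018 + 16450)*(-7*(1 - 7) + 16656) = 8432*(-7*(-6) + 16656) = 8432*(42 + 16656) = 8432*16698 = 140797536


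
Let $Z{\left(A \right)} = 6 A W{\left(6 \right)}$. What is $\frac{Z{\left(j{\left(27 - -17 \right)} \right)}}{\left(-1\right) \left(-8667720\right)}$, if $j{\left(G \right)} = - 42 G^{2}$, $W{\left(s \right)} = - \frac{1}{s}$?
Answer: $\frac{3388}{361155} \approx 0.009381$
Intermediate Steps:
$Z{\left(A \right)} = - A$ ($Z{\left(A \right)} = 6 A \left(- \frac{1}{6}\right) = - A$)
$\frac{Z{\left(j{\left(27 - -17 \right)} \right)}}{\left(-1\right) \left(-8667720\right)} = \frac{\left(-1\right) \left(- 42 \left(27 - -17\right)^{2}\right)}{\left(-1\right) \left(-8667720\right)} = \frac{\left(-1\right) \left(- 42 \left(27 + 17\right)^{2}\right)}{8667720} = - \left(-42\right) 44^{2} \cdot \frac{1}{8667720} = - \left(-42\right) 1936 \cdot \frac{1}{8667720} = \left(-1\right) \left(-81312\right) \frac{1}{8667720} = 81312 \cdot \frac{1}{8667720} = \frac{3388}{361155}$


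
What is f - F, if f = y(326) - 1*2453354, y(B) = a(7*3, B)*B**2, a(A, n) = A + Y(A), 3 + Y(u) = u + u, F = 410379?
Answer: 3512827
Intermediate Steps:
Y(u) = -3 + 2*u (Y(u) = -3 + (u + u) = -3 + 2*u)
a(A, n) = -3 + 3*A (a(A, n) = A + (-3 + 2*A) = -3 + 3*A)
y(B) = 60*B**2 (y(B) = (-3 + 3*(7*3))*B**2 = (-3 + 3*21)*B**2 = (-3 + 63)*B**2 = 60*B**2)
f = 3923206 (f = 60*326**2 - 1*2453354 = 60*106276 - 2453354 = 6376560 - 2453354 = 3923206)
f - F = 3923206 - 1*410379 = 3923206 - 410379 = 3512827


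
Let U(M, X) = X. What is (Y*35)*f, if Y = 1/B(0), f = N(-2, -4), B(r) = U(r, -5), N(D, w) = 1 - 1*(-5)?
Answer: -42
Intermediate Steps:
N(D, w) = 6 (N(D, w) = 1 + 5 = 6)
B(r) = -5
f = 6
Y = -1/5 (Y = 1/(-5) = -1/5 ≈ -0.20000)
(Y*35)*f = -1/5*35*6 = -7*6 = -42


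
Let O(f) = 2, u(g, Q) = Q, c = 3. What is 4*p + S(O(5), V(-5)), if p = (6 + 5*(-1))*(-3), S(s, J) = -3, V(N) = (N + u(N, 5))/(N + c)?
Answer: -15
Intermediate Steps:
V(N) = (5 + N)/(3 + N) (V(N) = (N + 5)/(N + 3) = (5 + N)/(3 + N))
p = -3 (p = (6 - 5)*(-3) = 1*(-3) = -3)
4*p + S(O(5), V(-5)) = 4*(-3) - 3 = -12 - 3 = -15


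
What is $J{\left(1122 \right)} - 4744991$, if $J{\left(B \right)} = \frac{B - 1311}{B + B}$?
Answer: $- \frac{3549253331}{748} \approx -4.745 \cdot 10^{6}$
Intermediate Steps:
$J{\left(B \right)} = \frac{-1311 + B}{2 B}$
$J{\left(1122 \right)} - 4744991 = \frac{-1311 + 1122}{2 \cdot 1122} - 4744991 = \frac{1}{2} \cdot \frac{1}{1122} \left(-189\right) - 4744991 = - \frac{63}{748} - 4744991 = - \frac{3549253331}{748}$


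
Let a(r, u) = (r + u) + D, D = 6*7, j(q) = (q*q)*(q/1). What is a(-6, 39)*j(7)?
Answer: 25725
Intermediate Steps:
j(q) = q**3 (j(q) = q**2*(q*1) = q**2*q = q**3)
D = 42
a(r, u) = 42 + r + u (a(r, u) = (r + u) + 42 = 42 + r + u)
a(-6, 39)*j(7) = (42 - 6 + 39)*7**3 = 75*343 = 25725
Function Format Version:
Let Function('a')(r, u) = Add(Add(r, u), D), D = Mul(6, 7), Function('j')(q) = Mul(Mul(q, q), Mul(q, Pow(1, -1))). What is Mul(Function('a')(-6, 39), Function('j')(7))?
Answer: 25725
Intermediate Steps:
Function('j')(q) = Pow(q, 3) (Function('j')(q) = Mul(Pow(q, 2), Mul(q, 1)) = Mul(Pow(q, 2), q) = Pow(q, 3))
D = 42
Function('a')(r, u) = Add(42, r, u) (Function('a')(r, u) = Add(Add(r, u), 42) = Add(42, r, u))
Mul(Function('a')(-6, 39), Function('j')(7)) = Mul(Add(42, -6, 39), Pow(7, 3)) = Mul(75, 343) = 25725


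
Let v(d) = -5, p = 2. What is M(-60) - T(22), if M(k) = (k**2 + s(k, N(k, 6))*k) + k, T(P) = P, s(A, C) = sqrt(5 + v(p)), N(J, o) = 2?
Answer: 3518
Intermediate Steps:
s(A, C) = 0 (s(A, C) = sqrt(5 - 5) = sqrt(0) = 0)
M(k) = k + k**2 (M(k) = (k**2 + 0*k) + k = (k**2 + 0) + k = k**2 + k = k + k**2)
M(-60) - T(22) = -60*(1 - 60) - 1*22 = -60*(-59) - 22 = 3540 - 22 = 3518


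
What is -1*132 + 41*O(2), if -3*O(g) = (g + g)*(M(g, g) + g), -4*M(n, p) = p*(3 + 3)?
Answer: -232/3 ≈ -77.333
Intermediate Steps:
M(n, p) = -3*p/2 (M(n, p) = -p*(3 + 3)/4 = -p*6/4 = -3*p/2)
O(g) = g**2/3 (O(g) = -(g + g)*(-3*g/2 + g)/3 = -2*g*(-g/2)/3 = -(-1)*g**2/3 = g**2/3)
-1*132 + 41*O(2) = -1*132 + 41*((1/3)*2**2) = -132 + 41*((1/3)*4) = -132 + 41*(4/3) = -132 + 164/3 = -232/3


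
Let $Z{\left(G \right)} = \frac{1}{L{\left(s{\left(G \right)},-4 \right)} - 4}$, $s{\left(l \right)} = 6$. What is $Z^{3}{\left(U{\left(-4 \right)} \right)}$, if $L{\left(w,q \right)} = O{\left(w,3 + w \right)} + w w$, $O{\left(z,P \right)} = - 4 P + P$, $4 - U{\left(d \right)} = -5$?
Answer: $\frac{1}{125} \approx 0.008$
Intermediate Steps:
$U{\left(d \right)} = 9$ ($U{\left(d \right)} = 4 - -5 = 4 + 5 = 9$)
$O{\left(z,P \right)} = - 3 P$
$L{\left(w,q \right)} = -9 + w^{2} - 3 w$ ($L{\left(w,q \right)} = - 3 \left(3 + w\right) + w w = \left(-9 - 3 w\right) + w^{2} = -9 + w^{2} - 3 w$)
$Z{\left(G \right)} = \frac{1}{5}$ ($Z{\left(G \right)} = \frac{1}{\left(-9 + 6^{2} - 18\right) - 4} = \frac{1}{\left(-9 + 36 - 18\right) - 4} = \frac{1}{9 - 4} = \frac{1}{5}$)
$Z^{3}{\left(U{\left(-4 \right)} \right)} = \left(\frac{1}{5}\right)^{3} = \frac{1}{125}$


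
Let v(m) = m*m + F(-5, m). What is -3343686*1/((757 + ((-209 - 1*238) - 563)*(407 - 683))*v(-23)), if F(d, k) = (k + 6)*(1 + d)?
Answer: -1114562/55623883 ≈ -0.020037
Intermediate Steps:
F(d, k) = (1 + d)*(6 + k) (F(d, k) = (6 + k)*(1 + d) = (1 + d)*(6 + k))
v(m) = -24 + m**2 - 4*m (v(m) = m*m + (6 + m + 6*(-5) - 5*m) = m**2 + (6 + m - 30 - 5*m) = m**2 + (-24 - 4*m) = -24 + m**2 - 4*m)
-3343686*1/((757 + ((-209 - 1*238) - 563)*(407 - 683))*v(-23)) = -3343686*1/((757 + ((-209 - 1*238) - 563)*(407 - 683))*(-24 + (-23)**2 - 4*(-23))) = -3343686*1/((757 + ((-209 - 238) - 563)*(-276))*(-24 + 529 + 92)) = -3343686*1/(597*(757 + (-447 - 563)*(-276))) = -3343686*1/(597*(757 - 1010*(-276))) = -3343686*1/(597*(757 + 278760)) = -3343686/(597*279517) = -3343686/166871649 = -3343686*1/166871649 = -1114562/55623883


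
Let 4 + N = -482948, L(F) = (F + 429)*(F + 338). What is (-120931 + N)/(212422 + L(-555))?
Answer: -86269/34252 ≈ -2.5187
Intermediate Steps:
L(F) = (338 + F)*(429 + F) (L(F) = (429 + F)*(338 + F) = (338 + F)*(429 + F))
N = -482952 (N = -4 - 482948 = -482952)
(-120931 + N)/(212422 + L(-555)) = (-120931 - 482952)/(212422 + (145002 + (-555)² + 767*(-555))) = -603883/(212422 + (145002 + 308025 - 425685)) = -603883/(212422 + 27342) = -603883/239764 = -603883*1/239764 = -86269/34252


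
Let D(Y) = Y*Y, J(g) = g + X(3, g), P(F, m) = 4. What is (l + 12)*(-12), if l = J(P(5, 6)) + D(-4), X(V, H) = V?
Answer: -420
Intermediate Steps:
J(g) = 3 + g (J(g) = g + 3 = 3 + g)
D(Y) = Y²
l = 23 (l = (3 + 4) + (-4)² = 7 + 16 = 23)
(l + 12)*(-12) = (23 + 12)*(-12) = 35*(-12) = -420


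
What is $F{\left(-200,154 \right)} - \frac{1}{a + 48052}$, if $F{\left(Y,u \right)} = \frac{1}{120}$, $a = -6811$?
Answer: $\frac{4569}{549880} \approx 0.0083091$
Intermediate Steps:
$F{\left(Y,u \right)} = \frac{1}{120}$
$F{\left(-200,154 \right)} - \frac{1}{a + 48052} = \frac{1}{120} - \frac{1}{-6811 + 48052} = \frac{1}{120} - \frac{1}{41241} = \frac{4569}{549880}$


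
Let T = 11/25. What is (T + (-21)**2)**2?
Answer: 121793296/625 ≈ 1.9487e+5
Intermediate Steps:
T = 11/25 (T = (1/25)*11 = 11/25 ≈ 0.44000)
(T + (-21)**2)**2 = (11/25 + (-21)**2)**2 = (11/25 + 441)**2 = (11036/25)**2 = 121793296/625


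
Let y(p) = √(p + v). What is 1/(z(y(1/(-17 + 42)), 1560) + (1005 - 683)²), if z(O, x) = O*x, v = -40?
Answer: 25921/2711904628 - 117*I*√111/1355952314 ≈ 9.5582e-6 - 9.0908e-7*I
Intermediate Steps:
y(p) = √(-40 + p) (y(p) = √(p - 40) = √(-40 + p))
1/(z(y(1/(-17 + 42)), 1560) + (1005 - 683)²) = 1/(√(-40 + 1/(-17 + 42))*1560 + (1005 - 683)²) = 1/(√(-40 + 1/25)*1560 + 322²) = 1/(√(-40 + 1/25)*1560 + 103684) = 1/(√(-999/25)*1560 + 103684) = 1/((3*I*√111/5)*1560 + 103684) = 1/(936*I*√111 + 103684) = 1/(103684 + 936*I*√111)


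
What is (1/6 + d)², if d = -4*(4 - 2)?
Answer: 2209/36 ≈ 61.361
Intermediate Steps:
d = -8 (d = -4*2 = -8)
(1/6 + d)² = (1/6 - 8)² = (⅙ - 8)² = (-47/6)² = 2209/36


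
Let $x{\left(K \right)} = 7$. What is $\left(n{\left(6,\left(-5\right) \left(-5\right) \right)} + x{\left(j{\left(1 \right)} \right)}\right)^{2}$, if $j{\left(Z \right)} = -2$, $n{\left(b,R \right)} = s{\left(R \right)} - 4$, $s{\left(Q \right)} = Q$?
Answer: $784$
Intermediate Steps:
$n{\left(b,R \right)} = -4 + R$ ($n{\left(b,R \right)} = R - 4 = -4 + R$)
$\left(n{\left(6,\left(-5\right) \left(-5\right) \right)} + x{\left(j{\left(1 \right)} \right)}\right)^{2} = \left(\left(-4 - -25\right) + 7\right)^{2} = \left(\left(-4 + 25\right) + 7\right)^{2} = \left(21 + 7\right)^{2} = 28^{2} = 784$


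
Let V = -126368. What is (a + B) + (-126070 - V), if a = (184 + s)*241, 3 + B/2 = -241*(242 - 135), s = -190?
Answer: -52728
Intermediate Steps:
B = -51580 (B = -6 + 2*(-241*(242 - 135)) = -6 + 2*(-241*107) = -6 + 2*(-25787) = -6 - 51574 = -51580)
a = -1446 (a = (184 - 190)*241 = -6*241 = -1446)
(a + B) + (-126070 - V) = (-1446 - 51580) + (-126070 - 1*(-126368)) = -53026 + (-126070 + 126368) = -53026 + 298 = -52728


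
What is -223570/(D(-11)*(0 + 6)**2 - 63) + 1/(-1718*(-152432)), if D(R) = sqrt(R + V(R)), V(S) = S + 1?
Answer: 11709620761763/25925939424 + 178856*I*sqrt(21)/693 ≈ 451.66 + 1182.7*I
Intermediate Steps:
V(S) = 1 + S
D(R) = sqrt(1 + 2*R) (D(R) = sqrt(R + (1 + R)) = sqrt(1 + 2*R))
-223570/(D(-11)*(0 + 6)**2 - 63) + 1/(-1718*(-152432)) = -223570/(sqrt(1 + 2*(-11))*(0 + 6)**2 - 63) + 1/(-1718*(-152432)) = -223570/(sqrt(1 - 22)*6**2 - 63) - 1/1718*(-1/152432) = -223570/(sqrt(-21)*36 - 63) + 1/261878176 = -223570/((I*sqrt(21))*36 - 63) + 1/261878176 = -223570/(36*I*sqrt(21) - 63) + 1/261878176 = -223570/(-63 + 36*I*sqrt(21)) + 1/261878176 = 1/261878176 - 223570/(-63 + 36*I*sqrt(21))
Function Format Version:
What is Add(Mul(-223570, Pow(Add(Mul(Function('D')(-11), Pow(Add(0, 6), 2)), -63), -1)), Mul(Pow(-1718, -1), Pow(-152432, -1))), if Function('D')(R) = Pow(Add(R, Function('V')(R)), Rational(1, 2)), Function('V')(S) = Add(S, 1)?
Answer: Add(Rational(11709620761763, 25925939424), Mul(Rational(178856, 693), I, Pow(21, Rational(1, 2)))) ≈ Add(451.66, Mul(1182.7, I))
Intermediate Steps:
Function('V')(S) = Add(1, S)
Function('D')(R) = Pow(Add(1, Mul(2, R)), Rational(1, 2)) (Function('D')(R) = Pow(Add(R, Add(1, R)), Rational(1, 2)) = Pow(Add(1, Mul(2, R)), Rational(1, 2)))
Add(Mul(-223570, Pow(Add(Mul(Function('D')(-11), Pow(Add(0, 6), 2)), -63), -1)), Mul(Pow(-1718, -1), Pow(-152432, -1))) = Add(Mul(-223570, Pow(Add(Mul(Pow(Add(1, Mul(2, -11)), Rational(1, 2)), Pow(Add(0, 6), 2)), -63), -1)), Mul(Pow(-1718, -1), Pow(-152432, -1))) = Add(Mul(-223570, Pow(Add(Mul(Pow(Add(1, -22), Rational(1, 2)), Pow(6, 2)), -63), -1)), Mul(Rational(-1, 1718), Rational(-1, 152432))) = Add(Mul(-223570, Pow(Add(Mul(Pow(-21, Rational(1, 2)), 36), -63), -1)), Rational(1, 261878176)) = Add(Mul(-223570, Pow(Add(Mul(Mul(I, Pow(21, Rational(1, 2))), 36), -63), -1)), Rational(1, 261878176)) = Add(Mul(-223570, Pow(Add(Mul(36, I, Pow(21, Rational(1, 2))), -63), -1)), Rational(1, 261878176)) = Add(Mul(-223570, Pow(Add(-63, Mul(36, I, Pow(21, Rational(1, 2)))), -1)), Rational(1, 261878176)) = Add(Rational(1, 261878176), Mul(-223570, Pow(Add(-63, Mul(36, I, Pow(21, Rational(1, 2)))), -1)))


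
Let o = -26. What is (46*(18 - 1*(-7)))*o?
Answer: -29900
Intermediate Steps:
(46*(18 - 1*(-7)))*o = (46*(18 - 1*(-7)))*(-26) = (46*(18 + 7))*(-26) = (46*25)*(-26) = 1150*(-26) = -29900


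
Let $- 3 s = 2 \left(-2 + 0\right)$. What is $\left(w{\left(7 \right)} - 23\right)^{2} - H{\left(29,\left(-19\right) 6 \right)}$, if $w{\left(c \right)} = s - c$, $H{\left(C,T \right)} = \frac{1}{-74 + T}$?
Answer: $\frac{1390457}{1692} \approx 821.78$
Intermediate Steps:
$s = \frac{4}{3}$ ($s = - \frac{2 \left(-2 + 0\right)}{3} = - \frac{2 \left(-2\right)}{3} = \left(- \frac{1}{3}\right) \left(-4\right) = \frac{4}{3} \approx 1.3333$)
$w{\left(c \right)} = \frac{4}{3} - c$
$\left(w{\left(7 \right)} - 23\right)^{2} - H{\left(29,\left(-19\right) 6 \right)} = \left(\left(\frac{4}{3} - 7\right) - 23\right)^{2} - \frac{1}{-74 - 114} = \left(- \frac{17}{3} - 23\right)^{2} - \frac{1}{-188} = \left(- \frac{86}{3}\right)^{2} - - \frac{1}{188} = \frac{7396}{9} + \frac{1}{188} = \frac{1390457}{1692}$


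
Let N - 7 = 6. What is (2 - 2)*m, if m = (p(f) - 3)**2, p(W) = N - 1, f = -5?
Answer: 0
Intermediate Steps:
N = 13 (N = 7 + 6 = 13)
p(W) = 12 (p(W) = 13 - 1 = 12)
m = 81 (m = (12 - 3)**2 = 9**2 = 81)
(2 - 2)*m = (2 - 2)*81 = 0*81 = 0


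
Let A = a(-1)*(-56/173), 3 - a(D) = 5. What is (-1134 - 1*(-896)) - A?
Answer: -41286/173 ≈ -238.65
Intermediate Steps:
a(D) = -2 (a(D) = 3 - 1*5 = 3 - 5 = -2)
A = 112/173 (A = -(-112)/173 = -2*(-56/173) = 112/173 ≈ 0.64740)
(-1134 - 1*(-896)) - A = (-1134 - 1*(-896)) - 1*112/173 = (-1134 + 896) - 112/173 = -238 - 112/173 = -41286/173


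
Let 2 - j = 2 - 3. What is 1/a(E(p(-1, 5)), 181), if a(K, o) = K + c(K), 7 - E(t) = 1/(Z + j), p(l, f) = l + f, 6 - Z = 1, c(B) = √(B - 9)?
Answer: 440/3161 - 16*I*√34/3161 ≈ 0.1392 - 0.029514*I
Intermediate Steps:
c(B) = √(-9 + B)
Z = 5 (Z = 6 - 1*1 = 6 - 1 = 5)
p(l, f) = f + l
j = 3 (j = 2 - (2 - 3) = 2 - 1*(-1) = 2 + 1 = 3)
E(t) = 55/8 (E(t) = 7 - 1/(5 + 3) = 7 - 1/8 = 7 - 1*⅛ = 7 - ⅛ = 55/8)
a(K, o) = K + √(-9 + K)
1/a(E(p(-1, 5)), 181) = 1/(55/8 + √(-9 + 55/8)) = 1/(55/8 + √(-17/8)) = 1/(55/8 + I*√34/4)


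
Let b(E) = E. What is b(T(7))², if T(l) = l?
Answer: 49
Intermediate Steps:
b(T(7))² = 7² = 49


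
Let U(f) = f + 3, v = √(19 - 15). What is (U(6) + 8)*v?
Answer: 34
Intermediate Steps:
v = 2 (v = √4 = 2)
U(f) = 3 + f
(U(6) + 8)*v = ((3 + 6) + 8)*2 = (9 + 8)*2 = 17*2 = 34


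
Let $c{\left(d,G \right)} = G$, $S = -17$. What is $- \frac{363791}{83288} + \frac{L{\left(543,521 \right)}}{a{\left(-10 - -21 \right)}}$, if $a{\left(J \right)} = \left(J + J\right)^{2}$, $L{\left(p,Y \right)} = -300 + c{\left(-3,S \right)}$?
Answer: $- \frac{50619285}{10077848} \approx -5.0228$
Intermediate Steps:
$L{\left(p,Y \right)} = -317$ ($L{\left(p,Y \right)} = -300 - 17 = -317$)
$a{\left(J \right)} = 4 J^{2}$ ($a{\left(J \right)} = \left(2 J\right)^{2} = 4 J^{2}$)
$- \frac{363791}{83288} + \frac{L{\left(543,521 \right)}}{a{\left(-10 - -21 \right)}} = - \frac{363791}{83288} - \frac{317}{4 \left(-10 - -21\right)^{2}} = \left(-363791\right) \frac{1}{83288} - \frac{317}{4 \left(-10 + 21\right)^{2}} = - \frac{363791}{83288} - \frac{317}{4 \cdot 11^{2}} = - \frac{363791}{83288} - \frac{317}{4 \cdot 121} = - \frac{363791}{83288} - \frac{317}{484} = - \frac{50619285}{10077848}$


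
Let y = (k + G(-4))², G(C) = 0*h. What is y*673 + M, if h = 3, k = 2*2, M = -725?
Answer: 10043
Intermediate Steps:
k = 4
G(C) = 0 (G(C) = 0*3 = 0)
y = 16 (y = (4 + 0)² = 4² = 16)
y*673 + M = 16*673 - 725 = 10768 - 725 = 10043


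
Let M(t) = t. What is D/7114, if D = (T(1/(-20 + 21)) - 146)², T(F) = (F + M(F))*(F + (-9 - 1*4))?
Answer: 14450/3557 ≈ 4.0624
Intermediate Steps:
T(F) = 2*F*(-13 + F) (T(F) = (F + F)*(F + (-9 - 1*4)) = (2*F)*(F + (-9 - 4)) = (2*F)*(F - 13) = (2*F)*(-13 + F) = 2*F*(-13 + F))
D = 28900 (D = (2*(-13 + 1/(-20 + 21))/(-20 + 21) - 146)² = (2*(-13 + 1/1)/1 - 146)² = (2*1*(-13 + 1) - 146)² = (2*1*(-12) - 146)² = (-24 - 146)² = (-170)² = 28900)
D/7114 = 28900/7114 = 28900*(1/7114) = 14450/3557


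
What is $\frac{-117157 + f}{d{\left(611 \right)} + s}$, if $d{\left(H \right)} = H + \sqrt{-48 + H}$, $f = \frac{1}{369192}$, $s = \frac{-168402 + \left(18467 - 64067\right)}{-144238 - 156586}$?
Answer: $- \frac{149648396982093022913857}{780182973652984390266} + \frac{122319447040263970174 \sqrt{563}}{390091486826492195133} \approx -184.37$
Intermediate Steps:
$s = \frac{107001}{150412}$ ($s = \frac{-168402 - 45600}{-300824} = \left(-214002\right) \left(- \frac{1}{300824}\right) = \frac{107001}{150412} \approx 0.71139$)
$f = \frac{1}{369192} \approx 2.7086 \cdot 10^{-6}$
$\frac{-117157 + f}{d{\left(611 \right)} + s} = \frac{-117157 + \frac{1}{369192}}{\left(611 + \sqrt{-48 + 611}\right) + \frac{107001}{150412}} = - \frac{43253427143}{369192 \left(\left(611 + \sqrt{563}\right) + \frac{107001}{150412}\right)} = - \frac{43253427143}{369192 \left(\frac{92008733}{150412} + \sqrt{563}\right)}$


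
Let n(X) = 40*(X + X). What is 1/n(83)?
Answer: 1/6640 ≈ 0.00015060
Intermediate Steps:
n(X) = 80*X (n(X) = 40*(2*X) = 80*X)
1/n(83) = 1/(80*83) = 1/6640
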